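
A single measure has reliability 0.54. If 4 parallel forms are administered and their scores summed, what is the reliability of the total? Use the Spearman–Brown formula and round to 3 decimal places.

ρ_k = kρ / (1 + (k−1)ρ) = 4·0.54 / (1 + 3·0.54) = 2.160 / 2.620 = 0.824.

0.824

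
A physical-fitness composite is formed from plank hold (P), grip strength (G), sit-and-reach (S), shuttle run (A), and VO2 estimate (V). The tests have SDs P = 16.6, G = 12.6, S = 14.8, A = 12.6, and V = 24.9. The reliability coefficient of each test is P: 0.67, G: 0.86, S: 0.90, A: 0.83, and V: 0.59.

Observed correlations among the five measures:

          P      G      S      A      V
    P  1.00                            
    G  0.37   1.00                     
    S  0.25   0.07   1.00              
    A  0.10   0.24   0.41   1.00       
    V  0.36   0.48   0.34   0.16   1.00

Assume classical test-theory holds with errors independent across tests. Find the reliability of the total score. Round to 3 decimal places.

0.859

Var(P+G+S+A+V) = 16.6² + 12.6² + 14.8² + 12.6² + 24.9² + 2·[16.6·12.6·0.37 + 16.6·14.8·0.25 + 16.6·12.6·0.10 + 16.6·24.9·0.36 + 12.6·14.8·0.07 + 12.6·12.6·0.24 + 12.6·24.9·0.48 + 14.8·12.6·0.41 + 14.8·24.9·0.34 + 12.6·24.9·0.16] = 1432.13 + 1524.46 = 2956.59.
Under uncorrelated errors the observed covariances equal the true-score covariances, so only the own-variance terms attenuate.
True-score variance = [16.6²·0.67 + 12.6²·0.86 + 14.8²·0.90 + 12.6²·0.83 + 24.9²·0.59] + 1524.46 = 1015.87 + 1524.46 = 2540.33.
Reliability = 2540.33 / 2956.59 = 0.859.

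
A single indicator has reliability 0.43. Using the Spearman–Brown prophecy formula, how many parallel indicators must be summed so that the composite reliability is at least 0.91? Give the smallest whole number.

k ≥ ρ*(1−ρ₁)/(ρ₁(1−ρ*)) = 0.91·0.57 / (0.43·0.09) = 13.403.
Smallest integer k = 14.

14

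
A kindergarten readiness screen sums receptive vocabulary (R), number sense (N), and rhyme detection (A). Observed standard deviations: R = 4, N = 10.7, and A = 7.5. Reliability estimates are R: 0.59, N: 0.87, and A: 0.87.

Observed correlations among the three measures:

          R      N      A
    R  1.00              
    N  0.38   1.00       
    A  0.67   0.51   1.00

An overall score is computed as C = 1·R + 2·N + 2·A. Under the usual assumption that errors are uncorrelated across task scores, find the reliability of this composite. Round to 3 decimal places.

0.919

Var(C) = 4² + 2²·10.7² + 2²·7.5² + 2·[2·4·10.7·0.38 + 2·4·7.5·0.67 + 4·10.7·7.5·0.51] = 698.96 + 472.876 = 1171.84.
Because errors are independent across components, Cov(Tᵢ,Tⱼ) = Cov(Xᵢ,Xⱼ); the off-diagonal part of the true-score variance is the same as above.
True-score variance = [4²·0.59 + 2²·10.7²·0.87 + 2²·7.5²·0.87] + 472.876 = 603.615 + 472.876 = 1076.49.
Reliability = 1076.49 / 1171.84 = 0.919.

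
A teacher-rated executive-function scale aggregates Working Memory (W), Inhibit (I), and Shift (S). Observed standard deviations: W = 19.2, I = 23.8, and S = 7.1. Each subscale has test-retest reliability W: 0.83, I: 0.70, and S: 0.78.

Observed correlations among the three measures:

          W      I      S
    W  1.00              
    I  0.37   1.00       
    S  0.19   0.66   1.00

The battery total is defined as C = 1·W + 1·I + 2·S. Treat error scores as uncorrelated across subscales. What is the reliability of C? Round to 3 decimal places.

0.863

Var(C) = 19.2² + 23.8² + 2²·7.1² + 2·[19.2·23.8·0.37 + 2·19.2·7.1·0.19 + 2·23.8·7.1·0.66] = 1136.72 + 887.861 = 2024.58.
Under uncorrelated errors the observed covariances equal the true-score covariances, so only the own-variance terms attenuate.
True-score variance = [19.2²·0.83 + 23.8²·0.70 + 2²·7.1²·0.78] + 887.861 = 859.758 + 887.861 = 1747.62.
Reliability = 1747.62 / 2024.58 = 0.863.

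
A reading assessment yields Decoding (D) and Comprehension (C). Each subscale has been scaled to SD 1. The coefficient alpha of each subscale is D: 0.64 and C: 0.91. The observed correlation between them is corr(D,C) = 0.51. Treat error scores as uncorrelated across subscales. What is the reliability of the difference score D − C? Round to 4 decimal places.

0.5408

Var(D−C) = 1 + 1 − 2·0.51 = 2 − 1.02 = 0.98.
Because errors are independent across components, Cov(Tᵢ,Tⱼ) = Cov(Xᵢ,Xⱼ); the off-diagonal part of the true-score variance is the same as above.
True-score variance = [0.64 + 0.91] − 1.02 = 1.55 − 1.02 = 0.53.
Reliability = 0.53 / 0.98 = 0.5408.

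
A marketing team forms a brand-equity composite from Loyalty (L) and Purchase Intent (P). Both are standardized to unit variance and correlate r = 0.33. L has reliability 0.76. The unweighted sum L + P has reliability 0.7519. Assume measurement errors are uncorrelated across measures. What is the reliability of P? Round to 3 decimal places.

0.580

Var(L+P) = 2 + 2·0.33 = 2.660.
True-score variance = ρ_L + ρ_P + 2·0.33, so 0.7519 = (0.76 + ρ_P + 0.66) / 2.660.
ρ_P = 0.7519·2.660 − 0.76 − 0.66 = 0.580.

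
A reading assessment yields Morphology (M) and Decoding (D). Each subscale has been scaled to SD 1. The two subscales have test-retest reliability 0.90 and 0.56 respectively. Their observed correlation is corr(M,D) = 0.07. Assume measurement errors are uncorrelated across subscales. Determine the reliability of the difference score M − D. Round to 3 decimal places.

0.710

Var(M−D) = 1 + 1 − 2·0.07 = 2 − 0.14 = 1.86.
Because errors are independent across components, Cov(Tᵢ,Tⱼ) = Cov(Xᵢ,Xⱼ); the off-diagonal part of the true-score variance is the same as above.
True-score variance = [0.90 + 0.56] − 0.14 = 1.46 − 0.14 = 1.32.
Reliability = 1.32 / 1.86 = 0.710.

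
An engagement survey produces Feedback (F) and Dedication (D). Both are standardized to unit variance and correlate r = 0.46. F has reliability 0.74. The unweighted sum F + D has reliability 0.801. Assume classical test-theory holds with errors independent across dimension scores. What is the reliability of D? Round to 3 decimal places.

Var(F+D) = 2 + 2·0.46 = 2.920.
True-score variance = ρ_F + ρ_D + 2·0.46, so 0.801 = (0.74 + ρ_D + 0.92) / 2.920.
ρ_D = 0.801·2.920 − 0.74 − 0.92 = 0.679.

0.679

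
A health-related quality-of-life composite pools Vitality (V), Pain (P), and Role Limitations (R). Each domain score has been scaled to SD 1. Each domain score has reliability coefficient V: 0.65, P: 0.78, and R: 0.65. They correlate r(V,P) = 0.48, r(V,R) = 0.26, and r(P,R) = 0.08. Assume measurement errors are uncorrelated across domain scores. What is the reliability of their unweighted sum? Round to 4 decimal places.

Var(V+P+R) = 3 + 2·[0.48 + 0.26 + 0.08] = 3 + 1.64 = 4.64.
With uncorrelated errors the cross-covariances are all true-score covariance, so they carry over unchanged; only the diagonal terms shrink to ρᵢσᵢ².
True-score variance = [0.65 + 0.78 + 0.65] + 1.64 = 2.08 + 1.64 = 3.72.
Reliability = 3.72 / 4.64 = 0.8017.

0.8017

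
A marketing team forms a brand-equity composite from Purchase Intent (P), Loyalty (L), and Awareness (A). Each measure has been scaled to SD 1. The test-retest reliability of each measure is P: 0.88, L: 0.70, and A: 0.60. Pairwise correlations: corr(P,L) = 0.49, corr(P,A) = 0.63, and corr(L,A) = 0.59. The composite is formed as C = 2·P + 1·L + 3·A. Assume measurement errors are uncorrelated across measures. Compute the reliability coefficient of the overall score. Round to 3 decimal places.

0.838

Var(C) = 2² + 1 + 3² + 2·[2·0.49 + 6·0.63 + 3·0.59] = 14 + 13.06 = 27.06.
Under uncorrelated errors the observed covariances equal the true-score covariances, so only the own-variance terms attenuate.
True-score variance = [2²·0.88 + 0.70 + 3²·0.60] + 13.06 = 9.62 + 13.06 = 22.68.
Reliability = 22.68 / 27.06 = 0.838.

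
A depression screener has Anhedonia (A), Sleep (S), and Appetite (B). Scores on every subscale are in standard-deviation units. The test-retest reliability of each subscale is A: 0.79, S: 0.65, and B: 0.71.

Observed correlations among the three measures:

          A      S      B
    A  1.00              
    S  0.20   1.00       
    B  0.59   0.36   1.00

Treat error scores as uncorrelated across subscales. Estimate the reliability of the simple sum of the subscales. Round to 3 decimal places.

Var(A+S+B) = 3 + 2·[0.20 + 0.59 + 0.36] = 3 + 2.3 = 5.3.
Under uncorrelated errors the observed covariances equal the true-score covariances, so only the own-variance terms attenuate.
True-score variance = [0.79 + 0.65 + 0.71] + 2.3 = 2.15 + 2.3 = 4.45.
Reliability = 4.45 / 5.3 = 0.840.

0.840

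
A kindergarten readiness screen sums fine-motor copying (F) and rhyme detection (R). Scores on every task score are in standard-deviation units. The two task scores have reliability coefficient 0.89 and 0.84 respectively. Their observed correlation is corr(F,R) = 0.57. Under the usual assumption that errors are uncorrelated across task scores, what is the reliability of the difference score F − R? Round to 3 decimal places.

Var(F−R) = 1 + 1 − 2·0.57 = 2 − 1.14 = 0.86.
With uncorrelated errors the cross-covariances are all true-score covariance, so they carry over unchanged; only the diagonal terms shrink to ρᵢσᵢ².
True-score variance = [0.89 + 0.84] − 1.14 = 1.73 − 1.14 = 0.59.
Reliability = 0.59 / 0.86 = 0.686.

0.686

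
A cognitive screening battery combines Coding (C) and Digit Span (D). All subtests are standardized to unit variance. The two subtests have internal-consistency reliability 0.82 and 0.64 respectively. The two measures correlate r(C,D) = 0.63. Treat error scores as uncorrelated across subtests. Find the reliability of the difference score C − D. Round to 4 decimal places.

0.2703

Var(C−D) = 1 + 1 − 2·0.63 = 2 − 1.26 = 0.74.
Under uncorrelated errors the observed covariances equal the true-score covariances, so only the own-variance terms attenuate.
True-score variance = [0.82 + 0.64] − 1.26 = 1.46 − 1.26 = 0.2.
Reliability = 0.2 / 0.74 = 0.2703.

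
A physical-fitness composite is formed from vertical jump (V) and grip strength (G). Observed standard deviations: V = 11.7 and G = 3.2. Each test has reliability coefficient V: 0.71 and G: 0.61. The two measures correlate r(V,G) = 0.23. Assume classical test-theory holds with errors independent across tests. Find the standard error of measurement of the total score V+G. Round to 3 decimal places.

Var(total) = 147.13 + 17.2224 = 164.352.
True-score variance = 103.438 + 17.2224 = 120.661, so reliability = 0.7342.
Error variance = 164.352 − 120.661 = 43.6917; SEM = √43.6917 = 6.610.

6.610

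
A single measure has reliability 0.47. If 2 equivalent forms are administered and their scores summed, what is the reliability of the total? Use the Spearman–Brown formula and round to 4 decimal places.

ρ_k = kρ / (1 + (k−1)ρ) = 2·0.47 / (1 + 1·0.47) = 0.940 / 1.470 = 0.6395.

0.6395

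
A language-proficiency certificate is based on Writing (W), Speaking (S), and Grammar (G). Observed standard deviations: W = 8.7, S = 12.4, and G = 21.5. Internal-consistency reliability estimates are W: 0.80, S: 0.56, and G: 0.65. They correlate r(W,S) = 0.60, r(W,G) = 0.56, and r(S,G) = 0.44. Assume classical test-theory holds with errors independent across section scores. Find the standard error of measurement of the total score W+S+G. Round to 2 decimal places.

Var(total) = 691.7 + 573.56 = 1265.26.
True-score variance = 447.12 + 573.56 = 1020.68, so reliability = 0.8067.
Error variance = 1265.26 − 1020.68 = 244.58; SEM = √244.58 = 15.64.

15.64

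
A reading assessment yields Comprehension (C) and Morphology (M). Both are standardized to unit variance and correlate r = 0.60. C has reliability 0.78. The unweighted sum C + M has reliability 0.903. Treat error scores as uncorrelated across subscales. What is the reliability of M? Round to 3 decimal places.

Var(C+M) = 2 + 2·0.60 = 3.200.
True-score variance = ρ_C + ρ_M + 2·0.60, so 0.903 = (0.78 + ρ_M + 1.20) / 3.200.
ρ_M = 0.903·3.200 − 0.78 − 1.20 = 0.910.

0.910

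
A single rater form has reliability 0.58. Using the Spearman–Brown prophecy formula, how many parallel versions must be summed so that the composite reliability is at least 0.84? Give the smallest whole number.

k ≥ ρ*(1−ρ₁)/(ρ₁(1−ρ*)) = 0.84·0.42 / (0.58·0.16) = 3.802.
Smallest integer k = 4.

4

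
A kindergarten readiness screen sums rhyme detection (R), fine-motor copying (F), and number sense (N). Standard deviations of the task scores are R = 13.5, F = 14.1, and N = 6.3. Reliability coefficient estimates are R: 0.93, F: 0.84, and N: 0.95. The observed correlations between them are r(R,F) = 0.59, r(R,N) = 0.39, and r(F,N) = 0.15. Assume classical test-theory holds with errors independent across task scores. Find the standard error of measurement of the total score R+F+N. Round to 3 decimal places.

Var(total) = 420.75 + 317.601 = 738.351.
True-score variance = 374.198 + 317.601 = 691.799, so reliability = 0.9370.
Error variance = 738.351 − 691.799 = 46.5516; SEM = √46.5516 = 6.823.

6.823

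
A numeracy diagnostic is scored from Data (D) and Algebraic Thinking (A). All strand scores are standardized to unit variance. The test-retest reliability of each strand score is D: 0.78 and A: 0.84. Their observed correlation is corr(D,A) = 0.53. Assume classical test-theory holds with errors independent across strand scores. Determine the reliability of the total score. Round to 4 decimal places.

0.8758

Var(D+A) = 2 + 2·[0.53] = 2 + 1.06 = 3.06.
Because errors are independent across components, Cov(Tᵢ,Tⱼ) = Cov(Xᵢ,Xⱼ); the off-diagonal part of the true-score variance is the same as above.
True-score variance = [0.78 + 0.84] + 1.06 = 1.62 + 1.06 = 2.68.
Reliability = 2.68 / 3.06 = 0.8758.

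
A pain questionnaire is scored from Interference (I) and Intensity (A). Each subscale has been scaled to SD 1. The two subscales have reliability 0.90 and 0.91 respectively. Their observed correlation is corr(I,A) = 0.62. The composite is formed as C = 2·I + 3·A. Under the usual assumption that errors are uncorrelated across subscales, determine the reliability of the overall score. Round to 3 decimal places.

Var(C) = 2² + 3² + 2·[6·0.62] = 13 + 7.44 = 20.44.
Under uncorrelated errors the observed covariances equal the true-score covariances, so only the own-variance terms attenuate.
True-score variance = [2²·0.90 + 3²·0.91] + 7.44 = 11.79 + 7.44 = 19.23.
Reliability = 19.23 / 20.44 = 0.941.

0.941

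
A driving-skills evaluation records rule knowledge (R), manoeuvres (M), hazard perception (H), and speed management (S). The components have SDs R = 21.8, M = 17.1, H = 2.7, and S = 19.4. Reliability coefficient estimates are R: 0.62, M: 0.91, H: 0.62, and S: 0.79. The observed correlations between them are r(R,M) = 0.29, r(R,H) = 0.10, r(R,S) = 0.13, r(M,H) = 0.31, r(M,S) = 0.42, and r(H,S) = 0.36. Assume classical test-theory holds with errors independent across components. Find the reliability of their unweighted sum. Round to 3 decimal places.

0.843

Var(R+M+H+S) = 21.8² + 17.1² + 2.7² + 19.4² + 2·[21.8·17.1·0.29 + 21.8·2.7·0.10 + 21.8·19.4·0.13 + 17.1·2.7·0.31 + 17.1·19.4·0.42 + 2.7·19.4·0.36] = 1151.3 + 682.944 = 1834.24.
Because errors are independent across components, Cov(Tᵢ,Tⱼ) = Cov(Xᵢ,Xⱼ); the off-diagonal part of the true-score variance is the same as above.
True-score variance = [21.8²·0.62 + 17.1²·0.91 + 2.7²·0.62 + 19.4²·0.79] + 682.944 = 862.586 + 682.944 = 1545.53.
Reliability = 1545.53 / 1834.24 = 0.843.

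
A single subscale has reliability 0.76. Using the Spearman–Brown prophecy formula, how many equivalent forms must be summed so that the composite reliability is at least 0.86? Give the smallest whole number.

k ≥ ρ*(1−ρ₁)/(ρ₁(1−ρ*)) = 0.86·0.24 / (0.76·0.14) = 1.940.
Smallest integer k = 2.

2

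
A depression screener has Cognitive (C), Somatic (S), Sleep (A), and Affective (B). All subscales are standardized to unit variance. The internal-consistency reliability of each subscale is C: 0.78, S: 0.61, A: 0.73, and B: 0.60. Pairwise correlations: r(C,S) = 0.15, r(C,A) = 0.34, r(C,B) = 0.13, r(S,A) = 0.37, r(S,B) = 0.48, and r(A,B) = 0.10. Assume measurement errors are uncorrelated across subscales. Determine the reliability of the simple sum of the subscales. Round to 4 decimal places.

0.8207

Var(C+S+A+B) = 4 + 2·[0.15 + 0.34 + 0.13 + 0.37 + 0.48 + 0.10] = 4 + 3.14 = 7.14.
With uncorrelated errors the cross-covariances are all true-score covariance, so they carry over unchanged; only the diagonal terms shrink to ρᵢσᵢ².
True-score variance = [0.78 + 0.61 + 0.73 + 0.60] + 3.14 = 2.72 + 3.14 = 5.86.
Reliability = 5.86 / 7.14 = 0.8207.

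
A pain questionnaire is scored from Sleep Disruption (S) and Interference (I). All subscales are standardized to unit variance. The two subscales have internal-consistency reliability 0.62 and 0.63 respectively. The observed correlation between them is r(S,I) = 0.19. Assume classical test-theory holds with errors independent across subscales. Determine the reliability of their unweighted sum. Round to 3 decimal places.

0.685

Var(S+I) = 2 + 2·[0.19] = 2 + 0.38 = 2.38.
Because errors are independent across components, Cov(Tᵢ,Tⱼ) = Cov(Xᵢ,Xⱼ); the off-diagonal part of the true-score variance is the same as above.
True-score variance = [0.62 + 0.63] + 0.38 = 1.25 + 0.38 = 1.63.
Reliability = 1.63 / 2.38 = 0.685.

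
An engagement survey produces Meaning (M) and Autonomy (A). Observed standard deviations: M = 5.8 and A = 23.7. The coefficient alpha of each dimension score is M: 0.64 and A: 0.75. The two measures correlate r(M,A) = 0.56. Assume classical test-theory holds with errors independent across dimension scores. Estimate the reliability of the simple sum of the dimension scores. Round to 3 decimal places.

0.796

Var(M+A) = 5.8² + 23.7² + 2·[5.8·23.7·0.56] = 595.33 + 153.955 = 749.285.
Under uncorrelated errors the observed covariances equal the true-score covariances, so only the own-variance terms attenuate.
True-score variance = [5.8²·0.64 + 23.7²·0.75] + 153.955 = 442.797 + 153.955 = 596.752.
Reliability = 596.752 / 749.285 = 0.796.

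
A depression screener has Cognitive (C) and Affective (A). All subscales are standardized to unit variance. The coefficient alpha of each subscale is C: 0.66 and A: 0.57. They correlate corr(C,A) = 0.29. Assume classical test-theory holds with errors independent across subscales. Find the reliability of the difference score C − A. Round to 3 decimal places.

Var(C−A) = 1 + 1 − 2·0.29 = 2 − 0.58 = 1.42.
Under uncorrelated errors the observed covariances equal the true-score covariances, so only the own-variance terms attenuate.
True-score variance = [0.66 + 0.57] − 0.58 = 1.23 − 0.58 = 0.65.
Reliability = 0.65 / 1.42 = 0.458.

0.458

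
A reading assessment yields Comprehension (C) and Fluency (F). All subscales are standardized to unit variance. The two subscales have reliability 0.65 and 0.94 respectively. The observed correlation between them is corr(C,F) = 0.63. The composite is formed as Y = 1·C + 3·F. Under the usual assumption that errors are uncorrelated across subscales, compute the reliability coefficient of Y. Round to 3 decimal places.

Var(Y) = 1 + 3² + 2·[3·0.63] = 10 + 3.78 = 13.78.
With uncorrelated errors the cross-covariances are all true-score covariance, so they carry over unchanged; only the diagonal terms shrink to ρᵢσᵢ².
True-score variance = [0.65 + 3²·0.94] + 3.78 = 9.11 + 3.78 = 12.89.
Reliability = 12.89 / 13.78 = 0.935.

0.935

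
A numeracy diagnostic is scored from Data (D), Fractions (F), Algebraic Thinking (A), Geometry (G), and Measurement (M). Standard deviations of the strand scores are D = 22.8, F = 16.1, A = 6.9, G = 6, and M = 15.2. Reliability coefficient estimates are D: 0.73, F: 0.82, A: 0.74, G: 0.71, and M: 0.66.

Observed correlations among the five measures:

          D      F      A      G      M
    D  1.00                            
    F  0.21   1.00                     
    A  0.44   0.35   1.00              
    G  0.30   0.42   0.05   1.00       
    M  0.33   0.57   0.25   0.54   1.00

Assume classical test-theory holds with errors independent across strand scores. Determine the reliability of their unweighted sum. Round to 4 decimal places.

0.8741

Var(D+F+A+G+M) = 22.8² + 16.1² + 6.9² + 6² + 15.2² + 2·[22.8·16.1·0.21 + 22.8·6.9·0.44 + 22.8·6·0.30 + 22.8·15.2·0.33 + 16.1·6.9·0.35 + 16.1·6·0.42 + 16.1·15.2·0.57 + 6.9·6·0.05 + 6.9·15.2·0.25 + 6·15.2·0.54] = 1093.7 + 1196.39 = 2290.09.
Because errors are independent across components, Cov(Tᵢ,Tⱼ) = Cov(Xᵢ,Xⱼ); the off-diagonal part of the true-score variance is the same as above.
True-score variance = [22.8²·0.73 + 16.1²·0.82 + 6.9²·0.74 + 6²·0.71 + 15.2²·0.66] + 1196.39 = 805.313 + 1196.39 = 2001.7.
Reliability = 2001.7 / 2290.09 = 0.8741.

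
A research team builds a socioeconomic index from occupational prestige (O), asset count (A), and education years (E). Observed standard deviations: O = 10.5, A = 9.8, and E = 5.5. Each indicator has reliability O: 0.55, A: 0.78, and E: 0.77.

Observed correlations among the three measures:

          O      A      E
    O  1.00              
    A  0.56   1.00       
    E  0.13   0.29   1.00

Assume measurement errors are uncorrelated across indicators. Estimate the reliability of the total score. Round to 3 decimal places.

0.805

Var(O+A+E) = 10.5² + 9.8² + 5.5² + 2·[10.5·9.8·0.56 + 10.5·5.5·0.13 + 9.8·5.5·0.29] = 236.54 + 161.525 = 398.065.
Under uncorrelated errors the observed covariances equal the true-score covariances, so only the own-variance terms attenuate.
True-score variance = [10.5²·0.55 + 9.8²·0.78 + 5.5²·0.77] + 161.525 = 158.841 + 161.525 = 320.366.
Reliability = 320.366 / 398.065 = 0.805.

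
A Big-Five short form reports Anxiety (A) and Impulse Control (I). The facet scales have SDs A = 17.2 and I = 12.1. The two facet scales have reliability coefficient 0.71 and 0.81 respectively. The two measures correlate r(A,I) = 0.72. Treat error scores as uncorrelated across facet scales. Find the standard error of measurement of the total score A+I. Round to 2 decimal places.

Var(total) = 442.25 + 299.693 = 741.943.
True-score variance = 328.638 + 299.693 = 628.331, so reliability = 0.8469.
Error variance = 741.943 − 628.331 = 113.612; SEM = √113.612 = 10.66.

10.66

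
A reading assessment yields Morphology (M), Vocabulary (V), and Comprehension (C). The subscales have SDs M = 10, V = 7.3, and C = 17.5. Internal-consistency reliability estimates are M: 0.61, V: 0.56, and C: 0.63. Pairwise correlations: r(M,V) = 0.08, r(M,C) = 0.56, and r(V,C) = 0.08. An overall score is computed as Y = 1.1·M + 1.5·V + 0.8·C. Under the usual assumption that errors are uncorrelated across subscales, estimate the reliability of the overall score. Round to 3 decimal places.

Var(Y) = 1.1²·10² + 1.5²·7.3² + 0.8²·17.5² + 2·[1.65·10·7.3·0.08 + 0.88·10·17.5·0.56 + 1.2·7.3·17.5·0.08] = 436.903 + 216.28 = 653.183.
With uncorrelated errors the cross-covariances are all true-score covariance, so they carry over unchanged; only the diagonal terms shrink to ρᵢσᵢ².
True-score variance = [1.1²·10²·0.61 + 1.5²·7.3²·0.56 + 0.8²·17.5²·0.63] + 216.28 = 264.435 + 216.28 = 480.715.
Reliability = 480.715 / 653.183 = 0.736.

0.736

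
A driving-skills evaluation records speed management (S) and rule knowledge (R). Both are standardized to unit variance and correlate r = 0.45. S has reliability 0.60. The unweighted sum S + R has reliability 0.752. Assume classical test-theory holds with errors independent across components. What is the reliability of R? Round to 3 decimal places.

0.681

Var(S+R) = 2 + 2·0.45 = 2.900.
True-score variance = ρ_S + ρ_R + 2·0.45, so 0.752 = (0.60 + ρ_R + 0.90) / 2.900.
ρ_R = 0.752·2.900 − 0.60 − 0.90 = 0.681.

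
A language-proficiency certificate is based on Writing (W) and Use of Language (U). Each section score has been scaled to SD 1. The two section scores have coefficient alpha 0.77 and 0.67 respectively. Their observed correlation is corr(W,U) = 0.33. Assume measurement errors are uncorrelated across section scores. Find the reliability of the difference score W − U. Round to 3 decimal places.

0.582

Var(W−U) = 1 + 1 − 2·0.33 = 2 − 0.66 = 1.34.
Because errors are independent across components, Cov(Tᵢ,Tⱼ) = Cov(Xᵢ,Xⱼ); the off-diagonal part of the true-score variance is the same as above.
True-score variance = [0.77 + 0.67] − 0.66 = 1.44 − 0.66 = 0.78.
Reliability = 0.78 / 1.34 = 0.582.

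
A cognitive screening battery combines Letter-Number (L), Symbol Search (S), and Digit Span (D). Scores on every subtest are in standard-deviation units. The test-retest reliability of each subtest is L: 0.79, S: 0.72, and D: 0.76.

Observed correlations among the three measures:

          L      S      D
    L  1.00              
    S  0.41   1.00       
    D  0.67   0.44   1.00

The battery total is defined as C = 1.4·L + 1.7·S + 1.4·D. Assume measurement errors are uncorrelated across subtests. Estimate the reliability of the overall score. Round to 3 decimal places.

Var(C) = 1.4² + 1.7² + 1.4² + 2·[2.38·0.41 + 1.96·0.67 + 2.38·0.44] = 6.81 + 6.6724 = 13.4824.
With uncorrelated errors the cross-covariances are all true-score covariance, so they carry over unchanged; only the diagonal terms shrink to ρᵢσᵢ².
True-score variance = [1.4²·0.79 + 1.7²·0.72 + 1.4²·0.76] + 6.6724 = 5.1188 + 6.6724 = 11.7912.
Reliability = 11.7912 / 13.4824 = 0.875.

0.875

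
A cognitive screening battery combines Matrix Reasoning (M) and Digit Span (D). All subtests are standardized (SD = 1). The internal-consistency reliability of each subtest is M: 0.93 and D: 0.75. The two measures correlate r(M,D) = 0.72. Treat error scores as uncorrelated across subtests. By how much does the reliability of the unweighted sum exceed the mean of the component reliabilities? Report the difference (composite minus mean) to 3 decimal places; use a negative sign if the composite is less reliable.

0.067

Var(sum) = 2 + 1.44 = 3.44; true-score variance = 1.68 + 1.44 = 3.12; composite reliability = 0.9070.
Mean component reliability = 0.8400.
Difference = 0.9070 − 0.8400 = 0.067.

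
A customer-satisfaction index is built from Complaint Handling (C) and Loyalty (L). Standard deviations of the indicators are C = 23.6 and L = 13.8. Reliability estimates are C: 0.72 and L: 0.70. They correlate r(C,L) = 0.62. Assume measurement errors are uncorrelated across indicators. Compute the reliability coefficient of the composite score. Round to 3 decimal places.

Var(C+L) = 23.6² + 13.8² + 2·[23.6·13.8·0.62] = 747.4 + 403.843 = 1151.24.
Under uncorrelated errors the observed covariances equal the true-score covariances, so only the own-variance terms attenuate.
True-score variance = [23.6²·0.72 + 13.8²·0.70] + 403.843 = 534.319 + 403.843 = 938.162.
Reliability = 938.162 / 1151.24 = 0.815.

0.815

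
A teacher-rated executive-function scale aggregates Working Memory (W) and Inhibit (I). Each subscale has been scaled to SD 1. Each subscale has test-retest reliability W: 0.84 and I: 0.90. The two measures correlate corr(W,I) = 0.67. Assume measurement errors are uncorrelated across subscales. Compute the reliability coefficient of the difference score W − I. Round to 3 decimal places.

Var(W−I) = 1 + 1 − 2·0.67 = 2 − 1.34 = 0.66.
With uncorrelated errors the cross-covariances are all true-score covariance, so they carry over unchanged; only the diagonal terms shrink to ρᵢσᵢ².
True-score variance = [0.84 + 0.90] − 1.34 = 1.74 − 1.34 = 0.4.
Reliability = 0.4 / 0.66 = 0.606.

0.606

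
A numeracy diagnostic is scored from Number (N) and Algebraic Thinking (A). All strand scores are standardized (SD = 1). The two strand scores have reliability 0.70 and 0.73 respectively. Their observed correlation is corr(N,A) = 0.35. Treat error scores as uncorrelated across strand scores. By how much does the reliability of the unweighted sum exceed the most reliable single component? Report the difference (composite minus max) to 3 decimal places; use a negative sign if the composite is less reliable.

Var(sum) = 2 + 0.7 = 2.7; true-score variance = 1.43 + 0.7 = 2.13; composite reliability = 0.7889.
Max component reliability = 0.7300.
Difference = 0.7889 − 0.7300 = 0.059.

0.059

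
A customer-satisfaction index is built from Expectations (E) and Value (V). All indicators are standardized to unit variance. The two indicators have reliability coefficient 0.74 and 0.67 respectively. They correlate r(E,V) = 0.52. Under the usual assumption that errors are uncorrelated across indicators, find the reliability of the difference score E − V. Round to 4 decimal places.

Var(E−V) = 1 + 1 − 2·0.52 = 2 − 1.04 = 0.96.
Under uncorrelated errors the observed covariances equal the true-score covariances, so only the own-variance terms attenuate.
True-score variance = [0.74 + 0.67] − 1.04 = 1.41 − 1.04 = 0.37.
Reliability = 0.37 / 0.96 = 0.3854.

0.3854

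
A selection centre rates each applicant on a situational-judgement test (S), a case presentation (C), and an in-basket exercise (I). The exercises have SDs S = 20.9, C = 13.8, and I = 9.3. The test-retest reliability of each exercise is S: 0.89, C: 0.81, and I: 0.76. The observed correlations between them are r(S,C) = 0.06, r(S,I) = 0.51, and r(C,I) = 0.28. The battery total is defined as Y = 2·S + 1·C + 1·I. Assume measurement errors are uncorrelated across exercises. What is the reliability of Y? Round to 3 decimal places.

0.903

Var(Y) = 2²·20.9² + 13.8² + 9.3² + 2·[2·20.9·13.8·0.06 + 2·20.9·9.3·0.51 + 13.8·9.3·0.28] = 2024.17 + 537.606 = 2561.78.
Under uncorrelated errors the observed covariances equal the true-score covariances, so only the own-variance terms attenuate.
True-score variance = [2²·20.9²·0.89 + 13.8²·0.81 + 9.3²·0.76] + 537.606 = 1775.03 + 537.606 = 2312.64.
Reliability = 2312.64 / 2561.78 = 0.903.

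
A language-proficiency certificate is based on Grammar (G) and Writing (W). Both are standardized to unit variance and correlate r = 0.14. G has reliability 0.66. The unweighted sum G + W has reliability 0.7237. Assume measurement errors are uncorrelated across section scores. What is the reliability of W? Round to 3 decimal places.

0.710

Var(G+W) = 2 + 2·0.14 = 2.280.
True-score variance = ρ_G + ρ_W + 2·0.14, so 0.7237 = (0.66 + ρ_W + 0.28) / 2.280.
ρ_W = 0.7237·2.280 − 0.66 − 0.28 = 0.710.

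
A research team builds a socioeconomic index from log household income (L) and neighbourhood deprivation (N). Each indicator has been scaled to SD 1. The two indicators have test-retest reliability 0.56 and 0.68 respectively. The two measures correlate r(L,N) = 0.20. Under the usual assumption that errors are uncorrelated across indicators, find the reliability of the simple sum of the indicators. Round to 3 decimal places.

0.683

Var(L+N) = 2 + 2·[0.20] = 2 + 0.4 = 2.4.
With uncorrelated errors the cross-covariances are all true-score covariance, so they carry over unchanged; only the diagonal terms shrink to ρᵢσᵢ².
True-score variance = [0.56 + 0.68] + 0.4 = 1.24 + 0.4 = 1.64.
Reliability = 1.64 / 2.4 = 0.683.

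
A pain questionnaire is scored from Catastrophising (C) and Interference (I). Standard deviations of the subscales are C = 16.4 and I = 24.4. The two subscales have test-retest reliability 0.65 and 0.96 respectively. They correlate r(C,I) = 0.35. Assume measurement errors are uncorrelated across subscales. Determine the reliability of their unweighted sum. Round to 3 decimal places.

Var(C+I) = 16.4² + 24.4² + 2·[16.4·24.4·0.35] = 864.32 + 280.112 = 1144.43.
With uncorrelated errors the cross-covariances are all true-score covariance, so they carry over unchanged; only the diagonal terms shrink to ρᵢσᵢ².
True-score variance = [16.4²·0.65 + 24.4²·0.96] + 280.112 = 746.37 + 280.112 = 1026.48.
Reliability = 1026.48 / 1144.43 = 0.897.

0.897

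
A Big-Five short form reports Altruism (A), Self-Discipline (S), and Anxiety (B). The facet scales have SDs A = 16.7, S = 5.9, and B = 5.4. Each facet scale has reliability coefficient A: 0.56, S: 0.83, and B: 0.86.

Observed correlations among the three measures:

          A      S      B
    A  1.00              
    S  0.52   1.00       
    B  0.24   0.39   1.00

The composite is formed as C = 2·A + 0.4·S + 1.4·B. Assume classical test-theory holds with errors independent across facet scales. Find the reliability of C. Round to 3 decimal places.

Var(C) = 2²·16.7² + 0.4²·5.9² + 1.4²·5.4² + 2·[0.8·16.7·5.9·0.52 + 2.8·16.7·5.4·0.24 + 0.56·5.9·5.4·0.39] = 1178.28 + 217.095 = 1395.38.
Because errors are independent across components, Cov(Tᵢ,Tⱼ) = Cov(Xᵢ,Xⱼ); the off-diagonal part of the true-score variance is the same as above.
True-score variance = [2²·16.7²·0.56 + 0.4²·5.9²·0.83 + 1.4²·5.4²·0.86] + 217.095 = 678.488 + 217.095 = 895.584.
Reliability = 895.584 / 1395.38 = 0.642.

0.642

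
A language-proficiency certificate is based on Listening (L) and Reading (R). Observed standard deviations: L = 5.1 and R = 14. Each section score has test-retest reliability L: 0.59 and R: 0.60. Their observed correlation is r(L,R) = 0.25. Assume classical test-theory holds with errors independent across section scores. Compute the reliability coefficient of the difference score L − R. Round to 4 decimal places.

Var(L−R) = 5.1² + 14² − 2·5.1·14·0.25 = 222.01 − 35.7 = 186.31.
With uncorrelated errors the cross-covariances are all true-score covariance, so they carry over unchanged; only the diagonal terms shrink to ρᵢσᵢ².
True-score variance = [5.1²·0.59 + 14²·0.60] − 35.7 = 132.946 − 35.7 = 97.2459.
Reliability = 97.2459 / 186.31 = 0.5220.

0.5220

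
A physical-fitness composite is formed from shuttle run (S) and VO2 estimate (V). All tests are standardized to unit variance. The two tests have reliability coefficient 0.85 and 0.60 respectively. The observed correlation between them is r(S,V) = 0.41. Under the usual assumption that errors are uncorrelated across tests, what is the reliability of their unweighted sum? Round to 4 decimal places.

Var(S+V) = 2 + 2·[0.41] = 2 + 0.82 = 2.82.
Under uncorrelated errors the observed covariances equal the true-score covariances, so only the own-variance terms attenuate.
True-score variance = [0.85 + 0.60] + 0.82 = 1.45 + 0.82 = 2.27.
Reliability = 2.27 / 2.82 = 0.8050.

0.8050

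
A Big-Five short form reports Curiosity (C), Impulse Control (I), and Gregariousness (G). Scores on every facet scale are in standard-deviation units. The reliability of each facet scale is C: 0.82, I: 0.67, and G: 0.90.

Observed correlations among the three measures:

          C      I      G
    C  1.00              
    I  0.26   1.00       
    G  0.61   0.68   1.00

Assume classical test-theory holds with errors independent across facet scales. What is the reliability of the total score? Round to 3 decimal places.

Var(C+I+G) = 3 + 2·[0.26 + 0.61 + 0.68] = 3 + 3.1 = 6.1.
With uncorrelated errors the cross-covariances are all true-score covariance, so they carry over unchanged; only the diagonal terms shrink to ρᵢσᵢ².
True-score variance = [0.82 + 0.67 + 0.90] + 3.1 = 2.39 + 3.1 = 5.49.
Reliability = 5.49 / 6.1 = 0.900.

0.900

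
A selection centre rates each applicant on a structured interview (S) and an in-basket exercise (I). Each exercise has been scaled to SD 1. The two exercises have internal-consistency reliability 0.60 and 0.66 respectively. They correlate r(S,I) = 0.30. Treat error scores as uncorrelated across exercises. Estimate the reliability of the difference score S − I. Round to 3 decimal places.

Var(S−I) = 1 + 1 − 2·0.30 = 2 − 0.6 = 1.4.
Under uncorrelated errors the observed covariances equal the true-score covariances, so only the own-variance terms attenuate.
True-score variance = [0.60 + 0.66] − 0.6 = 1.26 − 0.6 = 0.66.
Reliability = 0.66 / 1.4 = 0.471.

0.471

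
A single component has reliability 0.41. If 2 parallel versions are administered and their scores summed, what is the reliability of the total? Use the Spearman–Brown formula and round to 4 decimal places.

0.5816

ρ_k = kρ / (1 + (k−1)ρ) = 2·0.41 / (1 + 1·0.41) = 0.820 / 1.410 = 0.5816.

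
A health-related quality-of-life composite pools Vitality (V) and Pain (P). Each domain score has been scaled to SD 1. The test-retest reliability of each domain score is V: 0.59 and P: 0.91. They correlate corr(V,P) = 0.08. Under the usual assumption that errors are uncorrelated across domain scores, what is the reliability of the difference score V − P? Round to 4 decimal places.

Var(V−P) = 1 + 1 − 2·0.08 = 2 − 0.16 = 1.84.
Under uncorrelated errors the observed covariances equal the true-score covariances, so only the own-variance terms attenuate.
True-score variance = [0.59 + 0.91] − 0.16 = 1.5 − 0.16 = 1.34.
Reliability = 1.34 / 1.84 = 0.7283.

0.7283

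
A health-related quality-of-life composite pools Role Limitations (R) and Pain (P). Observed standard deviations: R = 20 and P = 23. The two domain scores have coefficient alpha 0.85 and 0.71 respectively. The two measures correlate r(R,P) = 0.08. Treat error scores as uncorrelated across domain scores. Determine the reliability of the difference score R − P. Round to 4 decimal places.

Var(R−P) = 20² + 23² − 2·20·23·0.08 = 929 − 73.6 = 855.4.
With uncorrelated errors the cross-covariances are all true-score covariance, so they carry over unchanged; only the diagonal terms shrink to ρᵢσᵢ².
True-score variance = [20²·0.85 + 23²·0.71] − 73.6 = 715.59 − 73.6 = 641.99.
Reliability = 641.99 / 855.4 = 0.7505.

0.7505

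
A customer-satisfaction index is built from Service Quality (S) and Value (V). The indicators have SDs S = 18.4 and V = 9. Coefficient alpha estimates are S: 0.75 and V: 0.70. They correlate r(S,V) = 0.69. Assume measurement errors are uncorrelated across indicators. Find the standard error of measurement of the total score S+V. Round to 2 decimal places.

10.44

Var(total) = 419.56 + 228.528 = 648.088.
True-score variance = 310.62 + 228.528 = 539.148, so reliability = 0.8319.
Error variance = 648.088 − 539.148 = 108.94; SEM = √108.94 = 10.44.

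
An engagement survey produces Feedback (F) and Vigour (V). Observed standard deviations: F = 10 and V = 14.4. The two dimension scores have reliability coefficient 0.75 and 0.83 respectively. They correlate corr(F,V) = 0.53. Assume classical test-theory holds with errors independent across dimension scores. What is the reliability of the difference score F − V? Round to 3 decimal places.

0.611

Var(F−V) = 10² + 14.4² − 2·10·14.4·0.53 = 307.36 − 152.64 = 154.72.
Under uncorrelated errors the observed covariances equal the true-score covariances, so only the own-variance terms attenuate.
True-score variance = [10²·0.75 + 14.4²·0.83] − 152.64 = 247.109 − 152.64 = 94.4688.
Reliability = 94.4688 / 154.72 = 0.611.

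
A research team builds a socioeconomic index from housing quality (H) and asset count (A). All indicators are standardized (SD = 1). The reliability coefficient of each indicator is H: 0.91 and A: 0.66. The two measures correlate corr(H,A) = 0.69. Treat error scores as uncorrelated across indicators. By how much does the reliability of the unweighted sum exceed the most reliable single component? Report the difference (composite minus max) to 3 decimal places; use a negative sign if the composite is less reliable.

Var(sum) = 2 + 1.38 = 3.38; true-score variance = 1.57 + 1.38 = 2.95; composite reliability = 0.8728.
Max component reliability = 0.9100.
Difference = 0.8728 − 0.9100 = -0.037.

-0.037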